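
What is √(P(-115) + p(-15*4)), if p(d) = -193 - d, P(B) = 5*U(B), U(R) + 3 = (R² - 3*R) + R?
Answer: √67127 ≈ 259.09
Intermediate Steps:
U(R) = -3 + R² - 2*R (U(R) = -3 + ((R² - 3*R) + R) = -3 + (R² - 2*R) = -3 + R² - 2*R)
P(B) = -15 - 10*B + 5*B² (P(B) = 5*(-3 + B² - 2*B) = -15 - 10*B + 5*B²)
√(P(-115) + p(-15*4)) = √((-15 - 10*(-115) + 5*(-115)²) + (-193 - (-15)*4)) = √((-15 + 1150 + 5*13225) + (-193 - 1*(-60))) = √((-15 + 1150 + 66125) + (-193 + 60)) = √(67260 - 133) = √67127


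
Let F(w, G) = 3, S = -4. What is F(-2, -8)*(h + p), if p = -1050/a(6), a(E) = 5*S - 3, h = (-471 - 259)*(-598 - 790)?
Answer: 69916710/23 ≈ 3.0399e+6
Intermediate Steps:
h = 1013240 (h = -730*(-1388) = 1013240)
a(E) = -23 (a(E) = 5*(-4) - 3 = -20 - 3 = -23)
p = 1050/23 (p = -1050/(-23) = -1050*(-1/23) = 1050/23 ≈ 45.652)
F(-2, -8)*(h + p) = 3*(1013240 + 1050/23) = 3*(23305570/23) = 69916710/23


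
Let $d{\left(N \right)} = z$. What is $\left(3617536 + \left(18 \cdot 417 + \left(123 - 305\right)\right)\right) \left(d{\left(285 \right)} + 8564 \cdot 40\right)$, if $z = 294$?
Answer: $1242797750440$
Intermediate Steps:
$d{\left(N \right)} = 294$
$\left(3617536 + \left(18 \cdot 417 + \left(123 - 305\right)\right)\right) \left(d{\left(285 \right)} + 8564 \cdot 40\right) = \left(3617536 + \left(18 \cdot 417 + \left(123 - 305\right)\right)\right) \left(294 + 8564 \cdot 40\right) = \left(3617536 + \left(7506 + \left(123 - 305\right)\right)\right) \left(294 + 342560\right) = \left(3617536 + \left(7506 - 182\right)\right) 342854 = \left(3617536 + 7324\right) 342854 = 3624860 \cdot 342854 = 1242797750440$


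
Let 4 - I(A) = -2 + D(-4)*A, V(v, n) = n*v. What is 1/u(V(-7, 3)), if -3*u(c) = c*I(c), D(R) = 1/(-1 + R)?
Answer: 5/63 ≈ 0.079365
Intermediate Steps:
I(A) = 6 + A/5 (I(A) = 4 - (-2 + A/(-1 - 4)) = 4 - (-2 + A/(-5)) = 4 - (-2 - A/5) = 4 + (2 + A/5) = 6 + A/5)
u(c) = -c*(6 + c/5)/3
1/u(V(-7, 3)) = 1/((3*(-7))*(-30 - 3*(-7))/15) = 1/((1/15)*(-21)*(-30 - 1*(-21))) = 1/((1/15)*(-21)*(-30 + 21)) = 1/((1/15)*(-21)*(-9)) = 1/(63/5) = 5/63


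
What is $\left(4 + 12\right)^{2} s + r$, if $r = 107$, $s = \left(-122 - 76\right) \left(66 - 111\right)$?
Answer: $2281067$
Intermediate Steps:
$s = 8910$ ($s = \left(-198\right) \left(-45\right) = 8910$)
$\left(4 + 12\right)^{2} s + r = \left(4 + 12\right)^{2} \cdot 8910 + 107 = 16^{2} \cdot 8910 + 107 = 256 \cdot 8910 + 107 = 2280960 + 107 = 2281067$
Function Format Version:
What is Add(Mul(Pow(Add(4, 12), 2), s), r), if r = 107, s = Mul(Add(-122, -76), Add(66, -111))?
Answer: 2281067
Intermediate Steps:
s = 8910 (s = Mul(-198, -45) = 8910)
Add(Mul(Pow(Add(4, 12), 2), s), r) = Add(Mul(Pow(Add(4, 12), 2), 8910), 107) = Add(Mul(Pow(16, 2), 8910), 107) = Add(Mul(256, 8910), 107) = Add(2280960, 107) = 2281067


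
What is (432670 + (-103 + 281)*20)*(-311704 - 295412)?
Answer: -264842212680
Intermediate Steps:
(432670 + (-103 + 281)*20)*(-311704 - 295412) = (432670 + 178*20)*(-607116) = (432670 + 3560)*(-607116) = 436230*(-607116) = -264842212680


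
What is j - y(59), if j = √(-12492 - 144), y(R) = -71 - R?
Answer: 130 + 18*I*√39 ≈ 130.0 + 112.41*I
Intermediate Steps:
j = 18*I*√39 (j = √(-12636) = 18*I*√39 ≈ 112.41*I)
j - y(59) = 18*I*√39 - (-71 - 1*59) = 18*I*√39 - (-71 - 59) = 18*I*√39 - 1*(-130) = 18*I*√39 + 130 = 130 + 18*I*√39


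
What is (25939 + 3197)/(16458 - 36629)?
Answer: -29136/20171 ≈ -1.4445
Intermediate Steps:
(25939 + 3197)/(16458 - 36629) = 29136/(-20171) = 29136*(-1/20171) = -29136/20171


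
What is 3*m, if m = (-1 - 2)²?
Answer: 27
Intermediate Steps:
m = 9 (m = (-3)² = 9)
3*m = 3*9 = 27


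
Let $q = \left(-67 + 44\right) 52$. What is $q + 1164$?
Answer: $-32$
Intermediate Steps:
$q = -1196$ ($q = \left(-23\right) 52 = -1196$)
$q + 1164 = -1196 + 1164 = -32$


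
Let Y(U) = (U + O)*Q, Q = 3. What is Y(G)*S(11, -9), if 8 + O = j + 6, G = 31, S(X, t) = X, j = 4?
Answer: 1089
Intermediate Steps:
O = 2 (O = -8 + (4 + 6) = -8 + 10 = 2)
Y(U) = 6 + 3*U (Y(U) = (U + 2)*3 = (2 + U)*3 = 6 + 3*U)
Y(G)*S(11, -9) = (6 + 3*31)*11 = (6 + 93)*11 = 99*11 = 1089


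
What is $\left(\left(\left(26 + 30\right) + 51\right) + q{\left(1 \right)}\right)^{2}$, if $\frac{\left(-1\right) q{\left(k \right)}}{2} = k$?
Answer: $11025$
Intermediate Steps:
$q{\left(k \right)} = - 2 k$
$\left(\left(\left(26 + 30\right) + 51\right) + q{\left(1 \right)}\right)^{2} = \left(\left(\left(26 + 30\right) + 51\right) - 2\right)^{2} = \left(\left(56 + 51\right) - 2\right)^{2} = \left(107 - 2\right)^{2} = 105^{2} = 11025$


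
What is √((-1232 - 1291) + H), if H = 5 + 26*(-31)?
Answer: 2*I*√831 ≈ 57.654*I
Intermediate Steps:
H = -801 (H = 5 - 806 = -801)
√((-1232 - 1291) + H) = √((-1232 - 1291) - 801) = √(-2523 - 801) = √(-3324) = 2*I*√831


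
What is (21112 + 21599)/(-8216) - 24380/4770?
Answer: -762335/73944 ≈ -10.310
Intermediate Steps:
(21112 + 21599)/(-8216) - 24380/4770 = 42711*(-1/8216) - 24380*1/4770 = -42711/8216 - 46/9 = -762335/73944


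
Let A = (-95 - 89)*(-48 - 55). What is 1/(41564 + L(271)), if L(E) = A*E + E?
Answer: 1/5177827 ≈ 1.9313e-7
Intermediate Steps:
A = 18952 (A = -184*(-103) = 18952)
L(E) = 18953*E (L(E) = 18952*E + E = 18953*E)
1/(41564 + L(271)) = 1/(41564 + 18953*271) = 1/(41564 + 5136263) = 1/5177827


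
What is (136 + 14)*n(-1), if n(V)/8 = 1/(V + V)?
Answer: -600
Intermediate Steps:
n(V) = 4/V (n(V) = 8/(V + V) = 8/((2*V)) = 8*(1/(2*V)) = 4/V)
(136 + 14)*n(-1) = (136 + 14)*(4/(-1)) = 150*(4*(-1)) = 150*(-4) = -600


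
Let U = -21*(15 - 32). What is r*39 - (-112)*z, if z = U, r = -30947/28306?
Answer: 1130580171/28306 ≈ 39941.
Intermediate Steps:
r = -30947/28306 (r = -30947*1/28306 = -30947/28306 ≈ -1.0933)
U = 357 (U = -21*(-17) = 357)
z = 357
r*39 - (-112)*z = -30947/28306*39 - (-112)*357 = -1206933/28306 - 1*(-39984) = -1206933/28306 + 39984 = 1130580171/28306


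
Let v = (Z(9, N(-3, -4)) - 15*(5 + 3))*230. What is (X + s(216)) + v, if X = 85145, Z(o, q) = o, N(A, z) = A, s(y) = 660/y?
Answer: 1073125/18 ≈ 59618.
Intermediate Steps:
v = -25530 (v = (9 - 15*(5 + 3))*230 = (9 - 15*8)*230 = (9 - 120)*230 = -111*230 = -25530)
(X + s(216)) + v = (85145 + 660/216) - 25530 = (85145 + 660*(1/216)) - 25530 = (85145 + 55/18) - 25530 = 1532665/18 - 25530 = 1073125/18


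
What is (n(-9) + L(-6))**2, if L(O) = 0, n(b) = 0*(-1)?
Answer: 0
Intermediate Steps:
n(b) = 0
(n(-9) + L(-6))**2 = (0 + 0)**2 = 0**2 = 0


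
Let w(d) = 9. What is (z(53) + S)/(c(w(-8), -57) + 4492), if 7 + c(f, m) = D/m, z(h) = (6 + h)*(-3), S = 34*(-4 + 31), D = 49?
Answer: 42237/255596 ≈ 0.16525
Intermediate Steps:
S = 918 (S = 34*27 = 918)
z(h) = -18 - 3*h
c(f, m) = -7 + 49/m
(z(53) + S)/(c(w(-8), -57) + 4492) = ((-18 - 3*53) + 918)/((-7 + 49/(-57)) + 4492) = ((-18 - 159) + 918)/((-7 + 49*(-1/57)) + 4492) = (-177 + 918)/((-7 - 49/57) + 4492) = 741/(-448/57 + 4492) = 741/(255596/57) = 741*(57/255596) = 42237/255596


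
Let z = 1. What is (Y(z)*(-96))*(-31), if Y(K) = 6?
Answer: 17856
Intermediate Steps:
(Y(z)*(-96))*(-31) = (6*(-96))*(-31) = -576*(-31) = 17856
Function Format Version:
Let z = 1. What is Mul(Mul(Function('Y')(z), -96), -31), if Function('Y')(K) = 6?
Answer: 17856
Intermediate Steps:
Mul(Mul(Function('Y')(z), -96), -31) = Mul(Mul(6, -96), -31) = Mul(-576, -31) = 17856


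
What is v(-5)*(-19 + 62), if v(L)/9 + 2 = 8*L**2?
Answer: 76626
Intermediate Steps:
v(L) = -18 + 72*L**2 (v(L) = -18 + 9*(8*L**2) = -18 + 72*L**2)
v(-5)*(-19 + 62) = (-18 + 72*(-5)**2)*(-19 + 62) = (-18 + 72*25)*43 = (-18 + 1800)*43 = 1782*43 = 76626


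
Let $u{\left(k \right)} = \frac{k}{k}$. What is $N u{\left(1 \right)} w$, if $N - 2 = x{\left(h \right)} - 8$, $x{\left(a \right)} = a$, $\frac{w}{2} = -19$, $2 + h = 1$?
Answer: $266$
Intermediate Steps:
$h = -1$ ($h = -2 + 1 = -1$)
$w = -38$ ($w = 2 \left(-19\right) = -38$)
$u{\left(k \right)} = 1$
$N = -7$ ($N = 2 - 9 = -7$)
$N u{\left(1 \right)} w = \left(-7\right) 1 \left(-38\right) = \left(-7\right) \left(-38\right) = 266$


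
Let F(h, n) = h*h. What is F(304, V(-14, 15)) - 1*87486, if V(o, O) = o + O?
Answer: 4930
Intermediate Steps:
V(o, O) = O + o
F(h, n) = h²
F(304, V(-14, 15)) - 1*87486 = 304² - 1*87486 = 92416 - 87486 = 4930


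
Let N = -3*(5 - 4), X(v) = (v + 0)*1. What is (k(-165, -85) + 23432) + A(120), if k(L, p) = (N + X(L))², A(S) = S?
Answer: 51776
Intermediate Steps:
X(v) = v (X(v) = v*1 = v)
N = -3 (N = -3*1 = -3)
k(L, p) = (-3 + L)²
(k(-165, -85) + 23432) + A(120) = ((-3 - 165)² + 23432) + 120 = ((-168)² + 23432) + 120 = (28224 + 23432) + 120 = 51656 + 120 = 51776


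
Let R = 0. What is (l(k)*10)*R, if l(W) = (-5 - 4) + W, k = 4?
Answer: 0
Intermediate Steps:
l(W) = -9 + W
(l(k)*10)*R = ((-9 + 4)*10)*0 = -5*10*0 = -50*0 = 0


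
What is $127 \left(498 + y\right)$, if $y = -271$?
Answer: $28829$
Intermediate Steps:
$127 \left(498 + y\right) = 127 \left(498 - 271\right) = 127 \cdot 227 = 28829$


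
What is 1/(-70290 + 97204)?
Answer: 1/26914 ≈ 3.7155e-5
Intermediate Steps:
1/(-70290 + 97204) = 1/26914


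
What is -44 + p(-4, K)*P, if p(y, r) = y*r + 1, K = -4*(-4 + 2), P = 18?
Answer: -602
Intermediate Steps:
K = 8 (K = -4*(-2) = 8)
p(y, r) = 1 + r*y (p(y, r) = r*y + 1 = 1 + r*y)
-44 + p(-4, K)*P = -44 + (1 + 8*(-4))*18 = -44 + (1 - 32)*18 = -44 - 31*18 = -44 - 558 = -602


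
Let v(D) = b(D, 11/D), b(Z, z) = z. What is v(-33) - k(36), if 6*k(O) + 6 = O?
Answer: -16/3 ≈ -5.3333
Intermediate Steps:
k(O) = -1 + O/6
v(D) = 11/D
v(-33) - k(36) = 11/(-33) - (-1 + (⅙)*36) = 11*(-1/33) - (-1 + 6) = -⅓ - 1*5 = -⅓ - 5 = -16/3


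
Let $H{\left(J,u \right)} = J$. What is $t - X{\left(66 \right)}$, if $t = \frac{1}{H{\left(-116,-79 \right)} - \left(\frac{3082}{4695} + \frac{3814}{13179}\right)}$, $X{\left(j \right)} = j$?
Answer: $- \frac{53071398557}{804007932} \approx -66.009$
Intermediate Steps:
$t = - \frac{6875045}{804007932}$ ($t = \frac{1}{-116 - \left(\frac{3082}{4695} + \frac{3814}{13179}\right)} = \frac{1}{-116 - \frac{6502712}{6875045}} = \frac{1}{- \frac{804007932}{6875045}} = - \frac{6875045}{804007932} \approx -0.008551$)
$t - X{\left(66 \right)} = - \frac{6875045}{804007932} - 66 = - \frac{53071398557}{804007932}$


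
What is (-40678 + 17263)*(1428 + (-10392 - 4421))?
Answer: 313409775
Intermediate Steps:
(-40678 + 17263)*(1428 + (-10392 - 4421)) = -23415*(1428 - 14813) = -23415*(-13385) = 313409775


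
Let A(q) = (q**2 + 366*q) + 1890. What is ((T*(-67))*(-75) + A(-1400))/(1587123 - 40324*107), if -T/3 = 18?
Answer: -235628/545509 ≈ -0.43194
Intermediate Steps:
T = -54 (T = -3*18 = -54)
A(q) = 1890 + q**2 + 366*q
((T*(-67))*(-75) + A(-1400))/(1587123 - 40324*107) = (-54*(-67)*(-75) + (1890 + (-1400)**2 + 366*(-1400)))/(1587123 - 40324*107) = (3618*(-75) + (1890 + 1960000 - 512400))/(1587123 - 4314668) = (-271350 + 1449490)/(-2727545) = 1178140*(-1/2727545) = -235628/545509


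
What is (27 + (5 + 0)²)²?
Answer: 2704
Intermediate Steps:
(27 + (5 + 0)²)² = (27 + 5²)² = (27 + 25)² = 52² = 2704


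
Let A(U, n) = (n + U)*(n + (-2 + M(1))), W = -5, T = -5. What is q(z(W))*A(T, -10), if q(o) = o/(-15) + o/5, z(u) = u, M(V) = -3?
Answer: -150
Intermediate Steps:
q(o) = 2*o/15 (q(o) = o*(-1/15) + o*(⅕) = -o/15 + o/5 = 2*o/15)
A(U, n) = (-5 + n)*(U + n) (A(U, n) = (n + U)*(n + (-2 - 3)) = (U + n)*(n - 5) = (U + n)*(-5 + n) = (-5 + n)*(U + n))
q(z(W))*A(T, -10) = ((2/15)*(-5))*((-10)² - 5*(-5) - 5*(-10) - 5*(-10)) = -2*(100 + 25 + 50 + 50)/3 = -⅔*225 = -150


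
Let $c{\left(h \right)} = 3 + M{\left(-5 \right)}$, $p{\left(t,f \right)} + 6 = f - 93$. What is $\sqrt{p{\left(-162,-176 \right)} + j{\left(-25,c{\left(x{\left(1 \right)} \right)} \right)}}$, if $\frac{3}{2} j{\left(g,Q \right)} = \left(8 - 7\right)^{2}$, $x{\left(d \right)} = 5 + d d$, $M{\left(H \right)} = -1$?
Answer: $\frac{i \sqrt{2469}}{3} \approx 16.563 i$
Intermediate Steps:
$p{\left(t,f \right)} = -99 + f$ ($p{\left(t,f \right)} = -6 + \left(f - 93\right) = -6 + \left(-93 + f\right) = -99 + f$)
$x{\left(d \right)} = 5 + d^{2}$
$c{\left(h \right)} = 2$ ($c{\left(h \right)} = 3 - 1 = 2$)
$j{\left(g,Q \right)} = \frac{2}{3}$ ($j{\left(g,Q \right)} = \frac{2 \left(8 - 7\right)^{2}}{3} = \frac{2 \cdot 1^{2}}{3} = \frac{2}{3} \cdot 1 = \frac{2}{3}$)
$\sqrt{p{\left(-162,-176 \right)} + j{\left(-25,c{\left(x{\left(1 \right)} \right)} \right)}} = \sqrt{\left(-99 - 176\right) + \frac{2}{3}} = \sqrt{-275 + \frac{2}{3}} = \sqrt{- \frac{823}{3}} = \frac{i \sqrt{2469}}{3}$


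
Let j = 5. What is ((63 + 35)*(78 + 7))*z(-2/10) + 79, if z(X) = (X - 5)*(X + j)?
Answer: -1039189/5 ≈ -2.0784e+5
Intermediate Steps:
z(X) = (-5 + X)*(5 + X) (z(X) = (X - 5)*(X + 5) = (-5 + X)*(5 + X))
((63 + 35)*(78 + 7))*z(-2/10) + 79 = ((63 + 35)*(78 + 7))*(-25 + (-2/10)²) + 79 = (98*85)*(-25 + (-2*⅒)²) + 79 = 8330*(-25 + (-⅕)²) + 79 = 8330*(-25 + 1/25) + 79 = 8330*(-624/25) + 79 = -1039584/5 + 79 = -1039189/5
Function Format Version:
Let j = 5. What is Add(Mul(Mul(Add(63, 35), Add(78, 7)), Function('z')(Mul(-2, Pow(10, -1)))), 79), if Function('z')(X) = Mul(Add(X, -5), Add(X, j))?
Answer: Rational(-1039189, 5) ≈ -2.0784e+5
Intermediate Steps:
Function('z')(X) = Mul(Add(-5, X), Add(5, X)) (Function('z')(X) = Mul(Add(X, -5), Add(X, 5)) = Mul(Add(-5, X), Add(5, X)))
Add(Mul(Mul(Add(63, 35), Add(78, 7)), Function('z')(Mul(-2, Pow(10, -1)))), 79) = Add(Mul(Mul(Add(63, 35), Add(78, 7)), Add(-25, Pow(Mul(-2, Pow(10, -1)), 2))), 79) = Add(Mul(Mul(98, 85), Add(-25, Pow(Mul(-2, Rational(1, 10)), 2))), 79) = Add(Mul(8330, Add(-25, Pow(Rational(-1, 5), 2))), 79) = Add(Mul(8330, Add(-25, Rational(1, 25))), 79) = Add(Mul(8330, Rational(-624, 25)), 79) = Add(Rational(-1039584, 5), 79) = Rational(-1039189, 5)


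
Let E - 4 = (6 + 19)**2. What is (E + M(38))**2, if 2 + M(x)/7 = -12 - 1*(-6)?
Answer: 328329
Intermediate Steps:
E = 629 (E = 4 + (6 + 19)**2 = 4 + 25**2 = 4 + 625 = 629)
M(x) = -56 (M(x) = -14 + 7*(-12 - 1*(-6)) = -14 + 7*(-12 + 6) = -14 + 7*(-6) = -14 - 42 = -56)
(E + M(38))**2 = (629 - 56)**2 = 573**2 = 328329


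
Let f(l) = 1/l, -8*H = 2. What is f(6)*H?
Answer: -1/24 ≈ -0.041667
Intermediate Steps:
H = -¼ (H = -⅛*2 = -¼ ≈ -0.25000)
f(6)*H = -¼/6 = (⅙)*(-¼) = -1/24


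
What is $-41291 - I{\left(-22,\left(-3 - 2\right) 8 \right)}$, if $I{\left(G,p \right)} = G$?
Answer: $-41269$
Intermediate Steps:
$-41291 - I{\left(-22,\left(-3 - 2\right) 8 \right)} = -41291 - -22 = -41291 + 22 = -41269$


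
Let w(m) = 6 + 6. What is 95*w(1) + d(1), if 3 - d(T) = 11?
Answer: 1132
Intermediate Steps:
d(T) = -8 (d(T) = 3 - 1*11 = 3 - 11 = -8)
w(m) = 12
95*w(1) + d(1) = 95*12 - 8 = 1140 - 8 = 1132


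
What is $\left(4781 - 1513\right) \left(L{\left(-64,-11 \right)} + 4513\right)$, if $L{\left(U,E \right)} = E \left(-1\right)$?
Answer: $14784432$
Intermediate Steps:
$L{\left(U,E \right)} = - E$
$\left(4781 - 1513\right) \left(L{\left(-64,-11 \right)} + 4513\right) = \left(4781 - 1513\right) \left(\left(-1\right) \left(-11\right) + 4513\right) = 3268 \left(11 + 4513\right) = 3268 \cdot 4524 = 14784432$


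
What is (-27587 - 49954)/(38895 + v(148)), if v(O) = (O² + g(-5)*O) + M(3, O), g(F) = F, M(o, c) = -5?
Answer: -25847/20018 ≈ -1.2912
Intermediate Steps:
v(O) = -5 + O² - 5*O (v(O) = (O² - 5*O) - 5 = -5 + O² - 5*O)
(-27587 - 49954)/(38895 + v(148)) = (-27587 - 49954)/(38895 + (-5 + 148² - 5*148)) = -77541/(38895 + (-5 + 21904 - 740)) = -77541/(38895 + 21159) = -77541/60054 = -77541*1/60054 = -25847/20018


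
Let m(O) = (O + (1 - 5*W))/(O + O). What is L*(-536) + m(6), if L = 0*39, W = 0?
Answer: 7/12 ≈ 0.58333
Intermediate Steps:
L = 0
m(O) = (1 + O)/(2*O) (m(O) = (O + (1 - 5*0))/(O + O) = (O + (1 + 0))/((2*O)) = (O + 1)*(1/(2*O)) = (1 + O)*(1/(2*O)) = (1 + O)/(2*O))
L*(-536) + m(6) = 0*(-536) + (½)*(1 + 6)/6 = 0 + (½)*(⅙)*7 = 0 + 7/12 = 7/12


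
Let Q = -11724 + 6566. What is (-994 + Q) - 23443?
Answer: -29595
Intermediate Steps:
Q = -5158
(-994 + Q) - 23443 = (-994 - 5158) - 23443 = -6152 - 23443 = -29595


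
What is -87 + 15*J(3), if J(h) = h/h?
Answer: -72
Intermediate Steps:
J(h) = 1
-87 + 15*J(3) = -87 + 15*1 = -87 + 15 = -72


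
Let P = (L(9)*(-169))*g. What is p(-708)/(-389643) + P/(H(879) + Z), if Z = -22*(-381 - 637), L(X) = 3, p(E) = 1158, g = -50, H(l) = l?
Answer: 131339968/120919211 ≈ 1.0862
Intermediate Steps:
Z = 22396 (Z = -22*(-1018) = 22396)
P = 25350 (P = (3*(-169))*(-50) = -507*(-50) = 25350)
p(-708)/(-389643) + P/(H(879) + Z) = 1158/(-389643) + 25350/(879 + 22396) = 1158*(-1/389643) + 25350/23275 = -386/129881 + 25350*(1/23275) = -386/129881 + 1014/931 = 131339968/120919211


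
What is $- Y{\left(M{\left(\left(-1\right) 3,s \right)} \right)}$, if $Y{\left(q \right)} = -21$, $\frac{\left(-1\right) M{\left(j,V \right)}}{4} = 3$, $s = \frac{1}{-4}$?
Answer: $21$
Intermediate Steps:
$s = - \frac{1}{4} \approx -0.25$
$M{\left(j,V \right)} = -12$ ($M{\left(j,V \right)} = \left(-4\right) 3 = -12$)
$- Y{\left(M{\left(\left(-1\right) 3,s \right)} \right)} = \left(-1\right) \left(-21\right) = 21$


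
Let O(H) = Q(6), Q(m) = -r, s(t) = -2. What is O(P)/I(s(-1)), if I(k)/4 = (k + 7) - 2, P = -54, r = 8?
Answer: -⅔ ≈ -0.66667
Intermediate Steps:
I(k) = 20 + 4*k (I(k) = 4*((k + 7) - 2) = 4*((7 + k) - 2) = 4*(5 + k) = 20 + 4*k)
Q(m) = -8 (Q(m) = -1*8 = -8)
O(H) = -8
O(P)/I(s(-1)) = -8/(20 + 4*(-2)) = -8/(20 - 8) = -8/12 = -8*1/12 = -⅔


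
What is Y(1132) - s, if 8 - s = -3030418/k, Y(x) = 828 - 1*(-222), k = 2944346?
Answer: 1532489057/1472173 ≈ 1041.0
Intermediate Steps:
Y(x) = 1050 (Y(x) = 828 + 222 = 1050)
s = 13292593/1472173 (s = 8 - (-3030418)/2944346 = 8 - 1*(-1515209/1472173) = 8 + 1515209/1472173 = 13292593/1472173 ≈ 9.0292)
Y(1132) - s = 1050 - 1*13292593/1472173 = 1050 - 13292593/1472173 = 1532489057/1472173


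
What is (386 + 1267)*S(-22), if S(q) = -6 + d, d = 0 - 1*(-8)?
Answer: 3306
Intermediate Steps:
d = 8 (d = 0 + 8 = 8)
S(q) = 2 (S(q) = -6 + 8 = 2)
(386 + 1267)*S(-22) = (386 + 1267)*2 = 1653*2 = 3306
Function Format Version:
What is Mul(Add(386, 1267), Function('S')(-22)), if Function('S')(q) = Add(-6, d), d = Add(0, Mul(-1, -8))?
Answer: 3306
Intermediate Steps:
d = 8 (d = Add(0, 8) = 8)
Function('S')(q) = 2 (Function('S')(q) = Add(-6, 8) = 2)
Mul(Add(386, 1267), Function('S')(-22)) = Mul(Add(386, 1267), 2) = Mul(1653, 2) = 3306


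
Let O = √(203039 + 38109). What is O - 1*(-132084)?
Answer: 132084 + 38*√167 ≈ 1.3258e+5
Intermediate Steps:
O = 38*√167 (O = √241148 = 38*√167 ≈ 491.07)
O - 1*(-132084) = 38*√167 - 1*(-132084) = 38*√167 + 132084 = 132084 + 38*√167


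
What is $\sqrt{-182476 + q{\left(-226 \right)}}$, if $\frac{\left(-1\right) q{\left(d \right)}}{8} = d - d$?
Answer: $98 i \sqrt{19} \approx 427.17 i$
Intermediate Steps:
$q{\left(d \right)} = 0$ ($q{\left(d \right)} = - 8 \left(d - d\right) = \left(-8\right) 0 = 0$)
$\sqrt{-182476 + q{\left(-226 \right)}} = \sqrt{-182476 + 0} = \sqrt{-182476} = 98 i \sqrt{19}$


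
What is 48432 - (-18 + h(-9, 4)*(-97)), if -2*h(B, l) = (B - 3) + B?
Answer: 98937/2 ≈ 49469.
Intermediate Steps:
h(B, l) = 3/2 - B (h(B, l) = -((B - 3) + B)/2 = -((-3 + B) + B)/2 = -(-3 + 2*B)/2 = 3/2 - B)
48432 - (-18 + h(-9, 4)*(-97)) = 48432 - (-18 + (3/2 - 1*(-9))*(-97)) = 48432 - (-18 + (3/2 + 9)*(-97)) = 48432 - (-18 + (21/2)*(-97)) = 48432 - (-18 - 2037/2) = 48432 - 1*(-2073/2) = 48432 + 2073/2 = 98937/2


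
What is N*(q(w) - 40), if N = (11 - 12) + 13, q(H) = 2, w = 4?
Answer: -456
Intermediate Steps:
N = 12 (N = -1 + 13 = 12)
N*(q(w) - 40) = 12*(2 - 40) = 12*(-38) = -456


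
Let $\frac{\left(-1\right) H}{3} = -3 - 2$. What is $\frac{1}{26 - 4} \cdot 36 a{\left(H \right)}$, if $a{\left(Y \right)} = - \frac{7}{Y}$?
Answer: $- \frac{42}{55} \approx -0.76364$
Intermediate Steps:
$H = 15$ ($H = - 3 \left(-3 - 2\right) = \left(-3\right) \left(-5\right) = 15$)
$\frac{1}{26 - 4} \cdot 36 a{\left(H \right)} = \frac{1}{26 - 4} \cdot 36 \left(- \frac{7}{15}\right) = \frac{1}{22} \cdot 36 \left(\left(-7\right) \frac{1}{15}\right) = \frac{1}{22} \cdot 36 \left(- \frac{7}{15}\right) = \frac{18}{11} \left(- \frac{7}{15}\right) = - \frac{42}{55}$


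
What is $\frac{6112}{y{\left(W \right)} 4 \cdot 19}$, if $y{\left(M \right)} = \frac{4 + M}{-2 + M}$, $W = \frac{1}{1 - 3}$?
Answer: $- \frac{7640}{133} \approx -57.444$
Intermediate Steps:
$W = - \frac{1}{2}$ ($W = \frac{1}{-2} = - \frac{1}{2} \approx -0.5$)
$y{\left(M \right)} = \frac{4 + M}{-2 + M}$
$\frac{6112}{y{\left(W \right)} 4 \cdot 19} = \frac{6112}{\frac{4 - \frac{1}{2}}{-2 - \frac{1}{2}} \cdot 4 \cdot 19} = \frac{6112}{\frac{1}{- \frac{5}{2}} \cdot \frac{7}{2} \cdot 4 \cdot 19} = \frac{6112}{\left(- \frac{2}{5}\right) \frac{7}{2} \cdot 4 \cdot 19} = \frac{6112}{\left(- \frac{7}{5}\right) 4 \cdot 19} = \frac{6112}{\left(- \frac{28}{5}\right) 19} = \frac{6112}{- \frac{532}{5}} = 6112 \left(- \frac{5}{532}\right) = - \frac{7640}{133}$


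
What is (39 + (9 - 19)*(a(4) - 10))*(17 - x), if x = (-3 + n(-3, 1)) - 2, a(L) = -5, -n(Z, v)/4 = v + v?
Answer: 5670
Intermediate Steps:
n(Z, v) = -8*v (n(Z, v) = -4*(v + v) = -8*v)
x = -13 (x = (-3 - 8*1) - 2 = (-3 - 8) - 2 = -11 - 2 = -13)
(39 + (9 - 19)*(a(4) - 10))*(17 - x) = (39 + (9 - 19)*(-5 - 10))*(17 - 1*(-13)) = (39 - 10*(-15))*(17 + 13) = (39 + 150)*30 = 189*30 = 5670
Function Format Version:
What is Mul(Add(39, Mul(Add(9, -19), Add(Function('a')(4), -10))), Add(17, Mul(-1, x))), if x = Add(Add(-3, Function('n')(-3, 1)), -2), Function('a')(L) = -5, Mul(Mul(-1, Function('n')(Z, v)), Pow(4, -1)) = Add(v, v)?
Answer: 5670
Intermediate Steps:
Function('n')(Z, v) = Mul(-8, v) (Function('n')(Z, v) = Mul(-4, Add(v, v)) = Mul(-4, Mul(2, v)) = Mul(-8, v))
x = -13 (x = Add(Add(-3, Mul(-8, 1)), -2) = Add(Add(-3, -8), -2) = Add(-11, -2) = -13)
Mul(Add(39, Mul(Add(9, -19), Add(Function('a')(4), -10))), Add(17, Mul(-1, x))) = Mul(Add(39, Mul(Add(9, -19), Add(-5, -10))), Add(17, Mul(-1, -13))) = Mul(Add(39, Mul(-10, -15)), Add(17, 13)) = Mul(Add(39, 150), 30) = Mul(189, 30) = 5670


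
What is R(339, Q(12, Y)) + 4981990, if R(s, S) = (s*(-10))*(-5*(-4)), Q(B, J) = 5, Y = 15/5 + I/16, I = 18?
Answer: 4914190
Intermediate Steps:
Y = 33/8 (Y = 15/5 + 18/16 = 15*(⅕) + 18*(1/16) = 3 + 9/8 = 33/8 ≈ 4.1250)
R(s, S) = -200*s (R(s, S) = -10*s*20 = -200*s)
R(339, Q(12, Y)) + 4981990 = -200*339 + 4981990 = -67800 + 4981990 = 4914190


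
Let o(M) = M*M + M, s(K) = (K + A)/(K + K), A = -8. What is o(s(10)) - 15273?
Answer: -1527289/100 ≈ -15273.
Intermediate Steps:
s(K) = (-8 + K)/(2*K) (s(K) = (K - 8)/(K + K) = (-8 + K)/((2*K)) = (-8 + K)*(1/(2*K)) = (-8 + K)/(2*K))
o(M) = M + M² (o(M) = M² + M = M + M²)
o(s(10)) - 15273 = ((½)*(-8 + 10)/10)*(1 + (½)*(-8 + 10)/10) - 15273 = ((½)*(⅒)*2)*(1 + (½)*(⅒)*2) - 15273 = (1 + ⅒)/10 - 15273 = (⅒)*(11/10) - 15273 = 11/100 - 15273 = -1527289/100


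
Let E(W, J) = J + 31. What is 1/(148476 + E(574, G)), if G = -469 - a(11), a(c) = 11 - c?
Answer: 1/148038 ≈ 6.7550e-6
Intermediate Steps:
G = -469 (G = -469 - (11 - 1*11) = -469 - (11 - 11) = -469 - 1*0 = -469 + 0 = -469)
E(W, J) = 31 + J
1/(148476 + E(574, G)) = 1/(148476 + (31 - 469)) = 1/(148476 - 438) = 1/148038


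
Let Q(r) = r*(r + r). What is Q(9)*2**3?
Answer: 1296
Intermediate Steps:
Q(r) = 2*r**2 (Q(r) = r*(2*r) = 2*r**2)
Q(9)*2**3 = (2*9**2)*2**3 = (2*81)*8 = 162*8 = 1296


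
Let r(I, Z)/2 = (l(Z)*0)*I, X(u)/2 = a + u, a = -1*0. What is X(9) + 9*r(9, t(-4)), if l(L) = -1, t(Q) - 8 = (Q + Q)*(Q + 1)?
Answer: 18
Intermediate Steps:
a = 0
t(Q) = 8 + 2*Q*(1 + Q) (t(Q) = 8 + (Q + Q)*(Q + 1) = 8 + (2*Q)*(1 + Q) = 8 + 2*Q*(1 + Q))
X(u) = 2*u (X(u) = 2*(0 + u) = 2*u)
r(I, Z) = 0 (r(I, Z) = 2*((-1*0)*I) = 2*(0*I) = 2*0 = 0)
X(9) + 9*r(9, t(-4)) = 2*9 + 9*0 = 18 + 0 = 18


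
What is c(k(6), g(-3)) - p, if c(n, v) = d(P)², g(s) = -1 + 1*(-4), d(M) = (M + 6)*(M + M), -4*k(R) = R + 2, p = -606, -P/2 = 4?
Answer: 1630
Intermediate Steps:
P = -8 (P = -2*4 = -8)
k(R) = -½ - R/4 (k(R) = -(R + 2)/4 = -(2 + R)/4 = -½ - R/4)
d(M) = 2*M*(6 + M) (d(M) = (6 + M)*(2*M) = 2*M*(6 + M))
g(s) = -5 (g(s) = -1 - 4 = -5)
c(n, v) = 1024 (c(n, v) = (2*(-8)*(6 - 8))² = (2*(-8)*(-2))² = 32² = 1024)
c(k(6), g(-3)) - p = 1024 - 1*(-606) = 1024 + 606 = 1630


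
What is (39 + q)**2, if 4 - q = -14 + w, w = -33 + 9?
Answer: 6561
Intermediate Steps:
w = -24
q = 42 (q = 4 - (-14 - 24) = 4 - 1*(-38) = 4 + 38 = 42)
(39 + q)**2 = (39 + 42)**2 = 81**2 = 6561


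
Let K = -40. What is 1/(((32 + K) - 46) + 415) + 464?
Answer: 167505/361 ≈ 464.00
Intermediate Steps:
1/(((32 + K) - 46) + 415) + 464 = 1/(((32 - 40) - 46) + 415) + 464 = 1/((-8 - 46) + 415) + 464 = 1/(-54 + 415) + 464 = 1/361 + 464 = 167505/361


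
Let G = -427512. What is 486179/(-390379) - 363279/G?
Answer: -22010287969/55630569016 ≈ -0.39565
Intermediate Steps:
486179/(-390379) - 363279/G = 486179/(-390379) - 363279/(-427512) = 486179*(-1/390379) - 363279*(-1/427512) = -486179/390379 + 121093/142504 = -22010287969/55630569016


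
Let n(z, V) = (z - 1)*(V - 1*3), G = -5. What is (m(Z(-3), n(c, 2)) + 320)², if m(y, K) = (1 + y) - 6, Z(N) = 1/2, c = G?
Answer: 398161/4 ≈ 99540.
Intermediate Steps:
c = -5
n(z, V) = (-1 + z)*(-3 + V) (n(z, V) = (-1 + z)*(V - 3) = (-1 + z)*(-3 + V))
Z(N) = ½
m(y, K) = -5 + y
(m(Z(-3), n(c, 2)) + 320)² = ((-5 + ½) + 320)² = (-9/2 + 320)² = (631/2)² = 398161/4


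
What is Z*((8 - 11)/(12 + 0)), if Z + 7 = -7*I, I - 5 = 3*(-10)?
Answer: -42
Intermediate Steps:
I = -25 (I = 5 + 3*(-10) = 5 - 30 = -25)
Z = 168 (Z = -7 - 7*(-25) = -7 + 175 = 168)
Z*((8 - 11)/(12 + 0)) = 168*((8 - 11)/(12 + 0)) = 168*(-3/12) = 168*(-3*1/12) = 168*(-1/4) = -42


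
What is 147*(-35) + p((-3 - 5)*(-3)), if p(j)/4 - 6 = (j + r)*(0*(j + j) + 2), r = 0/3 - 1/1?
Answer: -4937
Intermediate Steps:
r = -1 (r = 0*(1/3) - 1*1 = 0 - 1 = -1)
p(j) = 16 + 8*j (p(j) = 24 + 4*((j - 1)*(0*(j + j) + 2)) = 24 + 4*((-1 + j)*(0*(2*j) + 2)) = 24 + 4*((-1 + j)*(0 + 2)) = 24 + 4*((-1 + j)*2) = 24 + 4*(-2 + 2*j) = 24 + (-8 + 8*j) = 16 + 8*j)
147*(-35) + p((-3 - 5)*(-3)) = 147*(-35) + (16 + 8*((-3 - 5)*(-3))) = -5145 + (16 + 8*(-8*(-3))) = -5145 + (16 + 8*24) = -5145 + (16 + 192) = -5145 + 208 = -4937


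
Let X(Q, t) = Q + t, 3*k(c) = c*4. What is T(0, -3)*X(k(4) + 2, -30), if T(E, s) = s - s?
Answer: 0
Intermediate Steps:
T(E, s) = 0
k(c) = 4*c/3 (k(c) = (c*4)/3 = (4*c)/3 = 4*c/3)
T(0, -3)*X(k(4) + 2, -30) = 0*(((4/3)*4 + 2) - 30) = 0*((16/3 + 2) - 30) = 0*(22/3 - 30) = 0*(-68/3) = 0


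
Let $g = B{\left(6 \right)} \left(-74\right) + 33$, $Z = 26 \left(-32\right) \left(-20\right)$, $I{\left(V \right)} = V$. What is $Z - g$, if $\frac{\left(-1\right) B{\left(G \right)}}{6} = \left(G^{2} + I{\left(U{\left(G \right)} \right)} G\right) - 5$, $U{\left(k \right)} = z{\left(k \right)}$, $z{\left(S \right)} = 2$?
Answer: $-2485$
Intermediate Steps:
$U{\left(k \right)} = 2$
$B{\left(G \right)} = 30 - 12 G - 6 G^{2}$ ($B{\left(G \right)} = - 6 \left(\left(G^{2} + 2 G\right) - 5\right) = - 6 \left(-5 + G^{2} + 2 G\right) = 30 - 12 G - 6 G^{2}$)
$Z = 16640$ ($Z = \left(-832\right) \left(-20\right) = 16640$)
$g = 19125$ ($g = \left(30 - 72 - 6 \cdot 6^{2}\right) \left(-74\right) + 33 = \left(30 - 72 - 216\right) \left(-74\right) + 33 = \left(-258\right) \left(-74\right) + 33 = 19092 + 33 = 19125$)
$Z - g = 16640 - 19125 = -2485$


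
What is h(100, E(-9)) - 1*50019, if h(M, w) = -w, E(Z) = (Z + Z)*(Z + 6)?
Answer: -50073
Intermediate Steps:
E(Z) = 2*Z*(6 + Z) (E(Z) = (2*Z)*(6 + Z) = 2*Z*(6 + Z))
h(100, E(-9)) - 1*50019 = -2*(-9)*(6 - 9) - 1*50019 = -2*(-9)*(-3) - 50019 = -1*54 - 50019 = -54 - 50019 = -50073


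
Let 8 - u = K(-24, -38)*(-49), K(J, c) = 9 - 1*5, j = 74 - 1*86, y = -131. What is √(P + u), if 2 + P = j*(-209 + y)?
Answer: √4282 ≈ 65.437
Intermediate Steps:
j = -12 (j = 74 - 86 = -12)
K(J, c) = 4 (K(J, c) = 9 - 5 = 4)
u = 204 (u = 8 - 4*(-49) = 8 - 1*(-196) = 8 + 196 = 204)
P = 4078 (P = -2 - 12*(-209 - 131) = -2 - 12*(-340) = -2 + 4080 = 4078)
√(P + u) = √(4078 + 204) = √4282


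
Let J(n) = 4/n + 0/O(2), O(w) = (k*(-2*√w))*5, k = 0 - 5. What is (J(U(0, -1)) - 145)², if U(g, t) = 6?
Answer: 187489/9 ≈ 20832.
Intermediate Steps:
k = -5
O(w) = 50*√w (O(w) = -(-10)*√w*5 = (10*√w)*5 = 50*√w)
J(n) = 4/n (J(n) = 4/n + 0/((50*√2)) = 4/n + 0*(√2/100) = 4/n + 0 = 4/n)
(J(U(0, -1)) - 145)² = (4/6 - 145)² = (4*(⅙) - 145)² = (⅔ - 145)² = (-433/3)² = 187489/9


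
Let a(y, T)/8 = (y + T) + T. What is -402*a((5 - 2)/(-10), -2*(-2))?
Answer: -123816/5 ≈ -24763.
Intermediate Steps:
a(y, T) = 8*y + 16*T (a(y, T) = 8*((y + T) + T) = 8*((T + y) + T) = 8*(y + 2*T) = 8*y + 16*T)
-402*a((5 - 2)/(-10), -2*(-2)) = -402*(8*((5 - 2)/(-10)) + 16*(-2*(-2))) = -402*(8*(3*(-⅒)) + 16*4) = -402*(8*(-3/10) + 64) = -402*(-12/5 + 64) = -402*308/5 = -123816/5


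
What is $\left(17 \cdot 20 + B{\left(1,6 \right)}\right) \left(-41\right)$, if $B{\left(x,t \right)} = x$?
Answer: $-13981$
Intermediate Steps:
$\left(17 \cdot 20 + B{\left(1,6 \right)}\right) \left(-41\right) = \left(17 \cdot 20 + 1\right) \left(-41\right) = \left(340 + 1\right) \left(-41\right) = 341 \left(-41\right) = -13981$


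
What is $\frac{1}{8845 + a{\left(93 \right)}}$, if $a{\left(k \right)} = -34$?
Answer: $\frac{1}{8811} \approx 0.00011349$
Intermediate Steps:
$\frac{1}{8845 + a{\left(93 \right)}} = \frac{1}{8845 - 34} = \frac{1}{8811}$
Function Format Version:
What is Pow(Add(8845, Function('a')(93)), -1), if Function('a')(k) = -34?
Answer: Rational(1, 8811) ≈ 0.00011349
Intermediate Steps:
Pow(Add(8845, Function('a')(93)), -1) = Pow(Add(8845, -34), -1) = Pow(8811, -1) = Rational(1, 8811)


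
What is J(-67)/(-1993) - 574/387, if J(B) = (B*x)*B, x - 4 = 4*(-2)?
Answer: 5804990/771291 ≈ 7.5263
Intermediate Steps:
x = -4 (x = 4 + 4*(-2) = 4 - 8 = -4)
J(B) = -4*B**2 (J(B) = (B*(-4))*B = (-4*B)*B = -4*B**2)
J(-67)/(-1993) - 574/387 = -4*(-67)**2/(-1993) - 574/387 = -4*4489*(-1/1993) - 574*1/387 = -17956*(-1/1993) - 574/387 = 17956/1993 - 574/387 = 5804990/771291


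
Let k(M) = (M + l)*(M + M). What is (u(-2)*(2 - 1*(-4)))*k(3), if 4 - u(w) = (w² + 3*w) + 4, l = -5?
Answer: -144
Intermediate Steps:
u(w) = -w² - 3*w (u(w) = 4 - ((w² + 3*w) + 4) = 4 - (4 + w² + 3*w) = 4 + (-4 - w² - 3*w) = -w² - 3*w)
k(M) = 2*M*(-5 + M) (k(M) = (M - 5)*(M + M) = (-5 + M)*(2*M) = 2*M*(-5 + M))
(u(-2)*(2 - 1*(-4)))*k(3) = ((-1*(-2)*(3 - 2))*(2 - 1*(-4)))*(2*3*(-5 + 3)) = ((-1*(-2)*1)*(2 + 4))*(2*3*(-2)) = (2*6)*(-12) = 12*(-12) = -144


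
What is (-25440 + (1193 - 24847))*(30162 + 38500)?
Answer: -3370892228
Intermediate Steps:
(-25440 + (1193 - 24847))*(30162 + 38500) = (-25440 - 23654)*68662 = -49094*68662 = -3370892228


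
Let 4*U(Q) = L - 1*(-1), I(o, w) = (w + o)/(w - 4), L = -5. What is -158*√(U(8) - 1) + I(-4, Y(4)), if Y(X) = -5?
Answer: 1 - 158*I*√2 ≈ 1.0 - 223.45*I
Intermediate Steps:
I(o, w) = (o + w)/(-4 + w)
U(Q) = -1 (U(Q) = (-5 - 1*(-1))/4 = (-5 + 1)/4 = (¼)*(-4) = -1)
-158*√(U(8) - 1) + I(-4, Y(4)) = -158*√(-1 - 1) + (-4 - 5)/(-4 - 5) = -158*I*√2 - 9/(-9) = -158*I*√2 - ⅑*(-9) = -158*I*√2 + 1 = 1 - 158*I*√2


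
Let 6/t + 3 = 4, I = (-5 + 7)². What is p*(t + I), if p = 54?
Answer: 540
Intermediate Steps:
I = 4 (I = 2² = 4)
t = 6 (t = 6/(-3 + 4) = 6/1 = 6*1 = 6)
p*(t + I) = 54*(6 + 4) = 54*10 = 540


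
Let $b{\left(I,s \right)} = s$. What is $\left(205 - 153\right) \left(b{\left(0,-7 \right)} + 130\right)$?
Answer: $6396$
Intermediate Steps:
$\left(205 - 153\right) \left(b{\left(0,-7 \right)} + 130\right) = \left(205 - 153\right) \left(-7 + 130\right) = \left(205 - 153\right) 123 = 52 \cdot 123 = 6396$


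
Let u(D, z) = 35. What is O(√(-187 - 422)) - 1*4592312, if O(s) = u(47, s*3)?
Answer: -4592277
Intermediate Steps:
O(s) = 35
O(√(-187 - 422)) - 1*4592312 = 35 - 1*4592312 = 35 - 4592312 = -4592277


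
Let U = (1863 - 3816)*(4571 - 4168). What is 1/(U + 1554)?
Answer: -1/785505 ≈ -1.2731e-6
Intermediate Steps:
U = -787059 (U = -1953*403 = -787059)
1/(U + 1554) = 1/(-787059 + 1554) = 1/(-785505) = -1/785505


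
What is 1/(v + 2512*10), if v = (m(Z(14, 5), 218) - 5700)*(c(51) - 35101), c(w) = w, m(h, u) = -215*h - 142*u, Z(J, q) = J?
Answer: 1/1390318420 ≈ 7.1926e-10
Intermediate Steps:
v = 1390293300 (v = ((-215*14 - 142*218) - 5700)*(51 - 35101) = ((-3010 - 30956) - 5700)*(-35050) = (-33966 - 5700)*(-35050) = -39666*(-35050) = 1390293300)
1/(v + 2512*10) = 1/(1390293300 + 2512*10) = 1/(1390293300 + 25120) = 1/1390318420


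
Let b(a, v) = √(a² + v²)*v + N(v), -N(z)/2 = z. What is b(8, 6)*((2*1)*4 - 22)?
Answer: -672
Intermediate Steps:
N(z) = -2*z
b(a, v) = -2*v + v*√(a² + v²) (b(a, v) = √(a² + v²)*v - 2*v = v*√(a² + v²) - 2*v = -2*v + v*√(a² + v²))
b(8, 6)*((2*1)*4 - 22) = (6*(-2 + √(8² + 6²)))*((2*1)*4 - 22) = (6*(-2 + √(64 + 36)))*(2*4 - 22) = (6*(-2 + √100))*(8 - 22) = (6*(-2 + 10))*(-14) = (6*8)*(-14) = 48*(-14) = -672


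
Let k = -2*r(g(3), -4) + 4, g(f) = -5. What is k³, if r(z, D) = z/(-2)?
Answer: -1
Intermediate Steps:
r(z, D) = -z/2 (r(z, D) = z*(-½) = -z/2)
k = -1 (k = -(-1)*(-5) + 4 = -2*5/2 + 4 = -5 + 4 = -1)
k³ = (-1)³ = -1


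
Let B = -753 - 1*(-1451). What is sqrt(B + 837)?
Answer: sqrt(1535) ≈ 39.179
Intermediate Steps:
B = 698 (B = -753 + 1451 = 698)
sqrt(B + 837) = sqrt(698 + 837) = sqrt(1535)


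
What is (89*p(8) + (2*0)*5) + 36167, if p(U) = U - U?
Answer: 36167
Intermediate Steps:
p(U) = 0
(89*p(8) + (2*0)*5) + 36167 = (89*0 + (2*0)*5) + 36167 = (0 + 0*5) + 36167 = (0 + 0) + 36167 = 0 + 36167 = 36167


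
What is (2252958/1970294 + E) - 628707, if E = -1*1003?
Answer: -620355790891/985147 ≈ -6.2971e+5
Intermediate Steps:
E = -1003
(2252958/1970294 + E) - 628707 = (2252958/1970294 - 1003) - 628707 = (2252958*(1/1970294) - 1003) - 628707 = (1126479/985147 - 1003) - 628707 = -986975962/985147 - 628707 = -620355790891/985147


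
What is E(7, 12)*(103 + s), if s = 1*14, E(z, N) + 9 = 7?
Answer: -234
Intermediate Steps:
E(z, N) = -2 (E(z, N) = -9 + 7 = -2)
s = 14
E(7, 12)*(103 + s) = -2*(103 + 14) = -2*117 = -234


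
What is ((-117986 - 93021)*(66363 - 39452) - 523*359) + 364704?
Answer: -5678232430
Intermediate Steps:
((-117986 - 93021)*(66363 - 39452) - 523*359) + 364704 = (-211007*26911 - 1*187757) + 364704 = (-5678409377 - 187757) + 364704 = -5678597134 + 364704 = -5678232430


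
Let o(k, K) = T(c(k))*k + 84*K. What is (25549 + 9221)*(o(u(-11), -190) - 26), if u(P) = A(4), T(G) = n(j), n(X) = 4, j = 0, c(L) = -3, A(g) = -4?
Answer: -556389540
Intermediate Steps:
T(G) = 4
u(P) = -4
o(k, K) = 4*k + 84*K
(25549 + 9221)*(o(u(-11), -190) - 26) = (25549 + 9221)*((4*(-4) + 84*(-190)) - 26) = 34770*((-16 - 15960) - 26) = 34770*(-15976 - 26) = 34770*(-16002) = -556389540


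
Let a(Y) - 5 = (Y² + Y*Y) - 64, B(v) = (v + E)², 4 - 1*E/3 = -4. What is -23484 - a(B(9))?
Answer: -2395267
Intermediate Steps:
E = 24 (E = 12 - 3*(-4) = 12 + 12 = 24)
B(v) = (24 + v)² (B(v) = (v + 24)² = (24 + v)²)
a(Y) = -59 + 2*Y² (a(Y) = 5 + ((Y² + Y*Y) - 64) = 5 + ((Y² + Y²) - 64) = 5 + (2*Y² - 64) = 5 + (-64 + 2*Y²) = -59 + 2*Y²)
-23484 - a(B(9)) = -23484 - (-59 + 2*((24 + 9)²)²) = -23484 - (-59 + 2*(33²)²) = -23484 - (-59 + 2*1089²) = -23484 - (-59 + 2*1185921) = -23484 - (-59 + 2371842) = -23484 - 1*2371783 = -23484 - 2371783 = -2395267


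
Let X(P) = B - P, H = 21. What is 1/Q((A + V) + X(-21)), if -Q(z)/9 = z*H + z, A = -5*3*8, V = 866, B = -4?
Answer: -1/151074 ≈ -6.6193e-6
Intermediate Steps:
A = -120 (A = -15*8 = -120)
X(P) = -4 - P
Q(z) = -198*z (Q(z) = -9*(z*21 + z) = -9*(21*z + z) = -198*z)
1/Q((A + V) + X(-21)) = 1/(-198*((-120 + 866) + (-4 - 1*(-21)))) = 1/(-198*(746 + (-4 + 21))) = 1/(-198*(746 + 17)) = 1/(-198*763) = 1/(-151074) = -1/151074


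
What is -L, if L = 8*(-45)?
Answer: 360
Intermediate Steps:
L = -360
-L = -1*(-360) = 360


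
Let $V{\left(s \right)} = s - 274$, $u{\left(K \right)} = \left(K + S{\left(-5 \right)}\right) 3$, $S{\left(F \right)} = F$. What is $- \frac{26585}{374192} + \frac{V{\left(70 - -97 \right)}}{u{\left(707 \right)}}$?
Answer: $- \frac{3693329}{30309552} \approx -0.12185$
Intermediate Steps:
$u{\left(K \right)} = -15 + 3 K$ ($u{\left(K \right)} = \left(K - 5\right) 3 = \left(-5 + K\right) 3 = -15 + 3 K$)
$V{\left(s \right)} = -274 + s$ ($V{\left(s \right)} = s - 274 = -274 + s$)
$- \frac{26585}{374192} + \frac{V{\left(70 - -97 \right)}}{u{\left(707 \right)}} = - \frac{26585}{374192} + \frac{-274 + \left(70 - -97\right)}{-15 + 3 \cdot 707} = \left(-26585\right) \frac{1}{374192} + \frac{-274 + \left(70 + 97\right)}{-15 + 2121} = - \frac{2045}{28784} + \frac{-274 + 167}{2106} = - \frac{2045}{28784} - \frac{107}{2106} = - \frac{3693329}{30309552}$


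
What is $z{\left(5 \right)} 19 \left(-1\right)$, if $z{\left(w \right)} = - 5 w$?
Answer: $475$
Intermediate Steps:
$z{\left(5 \right)} 19 \left(-1\right) = \left(-5\right) 5 \cdot 19 \left(-1\right) = \left(-25\right) 19 \left(-1\right) = \left(-475\right) \left(-1\right) = 475$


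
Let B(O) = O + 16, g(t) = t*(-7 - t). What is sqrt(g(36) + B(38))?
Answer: 3*I*sqrt(166) ≈ 38.652*I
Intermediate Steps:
B(O) = 16 + O
sqrt(g(36) + B(38)) = sqrt(-1*36*(7 + 36) + (16 + 38)) = sqrt(-1*36*43 + 54) = sqrt(-1548 + 54) = sqrt(-1494) = 3*I*sqrt(166)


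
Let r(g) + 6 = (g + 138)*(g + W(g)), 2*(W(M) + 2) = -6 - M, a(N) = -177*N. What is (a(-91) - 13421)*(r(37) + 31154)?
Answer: 90009203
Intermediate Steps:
W(M) = -5 - M/2 (W(M) = -2 + (-6 - M)/2 = -2 + (-3 - M/2) = -5 - M/2)
r(g) = -6 + (-5 + g/2)*(138 + g) (r(g) = -6 + (g + 138)*(g + (-5 - g/2)) = -6 + (138 + g)*(-5 + g/2) = -6 + (-5 + g/2)*(138 + g))
(a(-91) - 13421)*(r(37) + 31154) = (-177*(-91) - 13421)*((-696 + (1/2)*37**2 + 64*37) + 31154) = (16107 - 13421)*((-696 + (1/2)*1369 + 2368) + 31154) = 2686*((-696 + 1369/2 + 2368) + 31154) = 2686*(4713/2 + 31154) = 2686*(67021/2) = 90009203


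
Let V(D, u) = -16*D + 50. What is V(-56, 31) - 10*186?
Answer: -914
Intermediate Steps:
V(D, u) = 50 - 16*D
V(-56, 31) - 10*186 = (50 - 16*(-56)) - 10*186 = (50 + 896) - 1860 = 946 - 1860 = -914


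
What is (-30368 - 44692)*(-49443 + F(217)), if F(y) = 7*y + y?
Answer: 3580887420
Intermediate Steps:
F(y) = 8*y
(-30368 - 44692)*(-49443 + F(217)) = (-30368 - 44692)*(-49443 + 8*217) = -75060*(-49443 + 1736) = -75060*(-47707) = 3580887420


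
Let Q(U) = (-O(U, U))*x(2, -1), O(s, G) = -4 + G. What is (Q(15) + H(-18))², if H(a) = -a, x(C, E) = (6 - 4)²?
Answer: 676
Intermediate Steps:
x(C, E) = 4 (x(C, E) = 2² = 4)
Q(U) = 16 - 4*U (Q(U) = -(-4 + U)*4 = (4 - U)*4 = 16 - 4*U)
(Q(15) + H(-18))² = ((16 - 4*15) - 1*(-18))² = ((16 - 60) + 18)² = (-44 + 18)² = (-26)² = 676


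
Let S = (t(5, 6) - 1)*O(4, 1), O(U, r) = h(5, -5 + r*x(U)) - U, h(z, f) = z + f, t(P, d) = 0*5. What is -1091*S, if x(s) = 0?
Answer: -4364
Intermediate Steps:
t(P, d) = 0
h(z, f) = f + z
O(U, r) = -U (O(U, r) = ((-5 + r*0) + 5) - U = ((-5 + 0) + 5) - U = (-5 + 5) - U = 0 - U = -U)
S = 4 (S = (0 - 1)*(-1*4) = -1*(-4) = 4)
-1091*S = -1091*4 = -4364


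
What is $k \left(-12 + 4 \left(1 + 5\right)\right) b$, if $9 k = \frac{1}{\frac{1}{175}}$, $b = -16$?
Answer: $- \frac{11200}{3} \approx -3733.3$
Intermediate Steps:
$k = \frac{175}{9}$ ($k = \frac{1}{9 \cdot \frac{1}{175}} = \frac{\frac{1}{\frac{1}{175}}}{9} = \frac{1}{9} \cdot 175 = \frac{175}{9} \approx 19.444$)
$k \left(-12 + 4 \left(1 + 5\right)\right) b = \frac{175 \left(-12 + 4 \left(1 + 5\right)\right) \left(-16\right)}{9} = \frac{175 \left(-12 + 4 \cdot 6\right) \left(-16\right)}{9} = \frac{175 \left(-12 + 24\right) \left(-16\right)}{9} = \frac{175 \cdot 12 \left(-16\right)}{9} = \frac{175}{9} \left(-192\right) = - \frac{11200}{3}$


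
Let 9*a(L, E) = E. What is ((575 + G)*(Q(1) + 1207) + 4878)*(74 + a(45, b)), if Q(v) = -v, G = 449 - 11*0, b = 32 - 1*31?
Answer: 91884586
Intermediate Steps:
b = 1 (b = 32 - 31 = 1)
a(L, E) = E/9
G = 449 (G = 449 + 0 = 449)
((575 + G)*(Q(1) + 1207) + 4878)*(74 + a(45, b)) = ((575 + 449)*(-1*1 + 1207) + 4878)*(74 + (⅑)*1) = (1024*(-1 + 1207) + 4878)*(74 + ⅑) = (1024*1206 + 4878)*(667/9) = (1234944 + 4878)*(667/9) = 1239822*(667/9) = 91884586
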